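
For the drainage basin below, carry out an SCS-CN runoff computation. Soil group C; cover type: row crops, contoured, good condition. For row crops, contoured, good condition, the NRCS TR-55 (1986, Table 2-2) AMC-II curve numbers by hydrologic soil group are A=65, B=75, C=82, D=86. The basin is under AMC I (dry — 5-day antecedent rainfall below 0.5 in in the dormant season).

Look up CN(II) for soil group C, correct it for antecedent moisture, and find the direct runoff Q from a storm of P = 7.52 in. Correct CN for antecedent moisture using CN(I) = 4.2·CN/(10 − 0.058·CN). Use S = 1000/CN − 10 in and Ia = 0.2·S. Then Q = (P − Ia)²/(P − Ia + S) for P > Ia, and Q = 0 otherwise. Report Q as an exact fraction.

NRCS table: row crops, contoured, good condition, soil group C → CN(II) = 82
Adjust CN=82 to AMC I: 4.2·82/(10 − 0.058·82) → (1722/5) ÷ (1311/250) = 28700/437 ≈ 65.675
Retention S: 1000/CN − 10 with CN=65.675 → S = 1500/287 ≈ 5.226 in
Ia = 0.2S: 0.2·5.226 = 1.045 in (exactly 300/287)
Excess rainfall: 7.520 − 1.045 = 6.475 in; P > Ia so Q > 0
Runoff Q = (P−Ia)²/(P−Ia+S) = (6.475)²/(6.475+5.226) = 539539984/150596075 ≈ 3.583 in

Q = 539539984/150596075 in ≈ 3.583 in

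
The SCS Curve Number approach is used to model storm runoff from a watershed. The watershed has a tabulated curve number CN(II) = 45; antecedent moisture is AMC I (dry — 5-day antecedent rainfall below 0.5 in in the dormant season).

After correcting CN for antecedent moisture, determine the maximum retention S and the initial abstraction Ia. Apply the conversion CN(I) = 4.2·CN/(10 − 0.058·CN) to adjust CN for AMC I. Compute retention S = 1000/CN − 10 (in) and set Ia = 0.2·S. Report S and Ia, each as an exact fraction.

S = 5500/189 in ≈ 29.101 in; Ia = 1100/189 in ≈ 5.820 in

CN(I) from CN(II)=45: (4.2·45)/(10 − 0.058·45) = 18900/739 ≈ 25.575
S = 1000/(18900/739) − 10 = 5500/189 in ≈ 29.101 in
Ia = 0.2S: 0.2·29.101 = 5.820 in (exactly 1100/189)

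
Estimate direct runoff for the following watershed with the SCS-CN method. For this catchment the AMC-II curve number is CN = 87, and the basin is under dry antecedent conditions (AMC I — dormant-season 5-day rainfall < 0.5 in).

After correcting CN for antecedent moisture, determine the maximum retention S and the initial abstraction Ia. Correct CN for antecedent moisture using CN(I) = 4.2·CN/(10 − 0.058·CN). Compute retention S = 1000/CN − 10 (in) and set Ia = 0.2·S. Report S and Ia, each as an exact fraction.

CN(I) from CN(II)=87: (4.2·87)/(10 − 0.058·87) = 182700/2477 ≈ 73.759
Max retention: S = 1000/(182700/2477) − 10 = 6500/1827 in (≈ 3.558 in)
Ia = 0.2S: 0.2·3.558 = 0.712 in (exactly 1300/1827)

S = 6500/1827 in ≈ 3.558 in; Ia = 1300/1827 in ≈ 0.712 in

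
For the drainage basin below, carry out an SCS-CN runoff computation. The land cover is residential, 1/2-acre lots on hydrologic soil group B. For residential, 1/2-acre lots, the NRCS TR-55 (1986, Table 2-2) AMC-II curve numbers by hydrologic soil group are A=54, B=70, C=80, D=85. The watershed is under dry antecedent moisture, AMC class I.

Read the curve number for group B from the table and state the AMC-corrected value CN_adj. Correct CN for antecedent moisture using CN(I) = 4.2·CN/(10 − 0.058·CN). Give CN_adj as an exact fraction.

NRCS table: residential, 1/2-acre lots, soil group B → CN(II) = 70
CN(I) from CN(II)=70: (4.2·70)/(10 − 0.058·70) = 4900/99 ≈ 49.495

CN_adj = 4900/99 ≈ 49.495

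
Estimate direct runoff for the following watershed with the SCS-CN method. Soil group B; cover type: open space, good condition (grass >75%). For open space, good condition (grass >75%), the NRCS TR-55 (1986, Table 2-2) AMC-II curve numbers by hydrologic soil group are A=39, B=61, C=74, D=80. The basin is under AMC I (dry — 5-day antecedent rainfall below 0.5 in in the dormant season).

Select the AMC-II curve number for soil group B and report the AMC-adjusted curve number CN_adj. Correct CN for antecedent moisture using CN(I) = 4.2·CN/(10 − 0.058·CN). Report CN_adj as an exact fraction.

CN_adj = 42700/1077 ≈ 39.647

NRCS table: open space, good condition (grass >75%), soil group B → CN(II) = 61
CN(I) from CN(II)=61: (4.2·61)/(10 − 0.058·61) = 42700/1077 ≈ 39.647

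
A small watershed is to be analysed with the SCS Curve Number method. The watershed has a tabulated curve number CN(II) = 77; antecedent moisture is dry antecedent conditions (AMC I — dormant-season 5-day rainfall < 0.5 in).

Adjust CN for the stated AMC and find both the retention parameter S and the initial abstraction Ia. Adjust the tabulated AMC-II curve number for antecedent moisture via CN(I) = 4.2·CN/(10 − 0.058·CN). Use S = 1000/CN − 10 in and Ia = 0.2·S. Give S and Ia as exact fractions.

CN(I) from CN(II)=77: (4.2·77)/(10 − 0.058·77) = 161700/2767 ≈ 58.439
Max retention: S = 1000/(161700/2767) − 10 = 11500/1617 in (≈ 7.112 in)
Ia = 0.2·(11500/1617) = 2300/1617 in ≈ 1.422 in

S = 11500/1617 in ≈ 7.112 in; Ia = 2300/1617 in ≈ 1.422 in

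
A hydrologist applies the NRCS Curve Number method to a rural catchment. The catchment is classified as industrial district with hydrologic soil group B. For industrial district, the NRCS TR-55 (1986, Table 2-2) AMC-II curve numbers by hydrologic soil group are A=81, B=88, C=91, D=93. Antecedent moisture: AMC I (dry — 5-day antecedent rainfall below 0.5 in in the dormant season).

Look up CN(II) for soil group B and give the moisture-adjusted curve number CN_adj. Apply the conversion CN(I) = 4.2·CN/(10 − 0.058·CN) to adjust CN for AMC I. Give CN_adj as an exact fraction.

NRCS table: industrial district, soil group B → CN(II) = 88
Dry (AMC I): CN(I) = 4.2·88/(10 − 0.058·88) = (1848/5)/(612/125) = 3850/51 ≈ 75.490

CN_adj = 3850/51 ≈ 75.490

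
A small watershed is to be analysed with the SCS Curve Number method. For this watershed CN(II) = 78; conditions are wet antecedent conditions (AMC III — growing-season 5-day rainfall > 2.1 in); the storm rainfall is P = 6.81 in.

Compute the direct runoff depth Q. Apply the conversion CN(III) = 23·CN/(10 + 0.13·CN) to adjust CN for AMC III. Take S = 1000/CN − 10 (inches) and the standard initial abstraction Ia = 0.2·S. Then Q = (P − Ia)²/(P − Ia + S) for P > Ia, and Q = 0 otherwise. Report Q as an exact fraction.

CN(III) from CN(II)=78: (23·78)/(10 + 0.13·78) = 89700/1007 ≈ 89.076
Retention S: 1000/CN − 10 with CN=89.076 → S = 1100/897 ≈ 1.226 in
Ia = 0.2·(1100/897) = 220/897 in ≈ 0.245 in
Excess rainfall: 6.810 − 0.245 = 6.565 in; P > Ia so Q > 0
Q: (588857/89700)² ÷ (698857/89700) = 346752566449/62687472900 in (≈ 5.531 in)

Q = 346752566449/62687472900 in ≈ 5.531 in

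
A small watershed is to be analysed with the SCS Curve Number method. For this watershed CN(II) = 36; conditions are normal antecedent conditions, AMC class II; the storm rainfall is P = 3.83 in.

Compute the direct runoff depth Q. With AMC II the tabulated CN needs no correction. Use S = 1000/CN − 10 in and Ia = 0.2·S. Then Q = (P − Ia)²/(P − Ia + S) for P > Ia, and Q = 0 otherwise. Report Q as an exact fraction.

CN(II) = 36; AMC II needs no correction.
S = 1000/36 − 10 = 160/9 in ≈ 17.778 in
Ia = 0.2·(160/9) = 32/9 in ≈ 3.556 in
Since P=3.830 > Ia=3.556: effective rainfall P−Ia = 247/900 in
Q = (247/900)²/((247/900) + 160/9) = (61009/810000)/(16247/900) = 61009/14622300 in ≈ 0.004 in

Q = 61009/14622300 in ≈ 0.004 in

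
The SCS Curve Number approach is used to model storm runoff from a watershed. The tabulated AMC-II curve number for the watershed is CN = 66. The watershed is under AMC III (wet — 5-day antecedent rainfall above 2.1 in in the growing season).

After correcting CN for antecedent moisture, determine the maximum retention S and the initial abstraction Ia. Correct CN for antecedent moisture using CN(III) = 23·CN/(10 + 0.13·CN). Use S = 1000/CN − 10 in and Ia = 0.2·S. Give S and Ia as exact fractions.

S = 1700/759 in ≈ 2.240 in; Ia = 340/759 in ≈ 0.448 in

Wet (AMC III): CN(III) = 23·66/(10 + 0.13·66) = 1518/(929/50) = 75900/929 ≈ 81.701
S = 1000/(75900/929) − 10 = 1700/759 in ≈ 2.240 in
Ia = 0.2·(1700/759) = 340/759 in ≈ 0.448 in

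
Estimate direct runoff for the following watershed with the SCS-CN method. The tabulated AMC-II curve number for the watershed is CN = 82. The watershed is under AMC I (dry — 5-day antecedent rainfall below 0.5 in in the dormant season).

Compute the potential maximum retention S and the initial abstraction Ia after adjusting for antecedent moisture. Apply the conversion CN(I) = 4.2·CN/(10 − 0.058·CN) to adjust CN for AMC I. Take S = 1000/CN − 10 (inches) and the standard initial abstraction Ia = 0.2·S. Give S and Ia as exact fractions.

Adjust CN=82 to AMC I: 4.2·82/(10 − 0.058·82) → (1722/5) ÷ (1311/250) = 28700/437 ≈ 65.675
Max retention: S = 1000/(28700/437) − 10 = 1500/287 in (≈ 5.226 in)
Ia = 0.2S: 0.2·5.226 = 1.045 in (exactly 300/287)

S = 1500/287 in ≈ 5.226 in; Ia = 300/287 in ≈ 1.045 in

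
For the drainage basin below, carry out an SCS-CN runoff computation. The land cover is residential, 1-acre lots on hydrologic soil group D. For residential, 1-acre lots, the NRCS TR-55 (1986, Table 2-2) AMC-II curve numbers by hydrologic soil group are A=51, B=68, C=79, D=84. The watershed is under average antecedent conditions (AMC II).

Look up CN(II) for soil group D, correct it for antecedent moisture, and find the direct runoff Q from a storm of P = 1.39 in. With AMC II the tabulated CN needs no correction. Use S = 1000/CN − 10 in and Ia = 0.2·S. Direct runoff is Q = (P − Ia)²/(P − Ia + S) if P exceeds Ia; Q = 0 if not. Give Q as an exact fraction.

NRCS table: residential, 1-acre lots, soil group D → CN(II) = 84
Average conditions: CN = 84 (no AMC adjustment).
S = 1000/84 − 10 = 40/21 in ≈ 1.905 in
Ia = 0.2S: 0.2·1.905 = 0.381 in (exactly 8/21)
P − Ia = 1.390 − 0.381 = 2119/2100 ≈ 1.009 in (> 0, runoff occurs)
Q: (2119/2100)² ÷ (6119/2100) = 4490161/12849900 in (≈ 0.349 in)

Q = 4490161/12849900 in ≈ 0.349 in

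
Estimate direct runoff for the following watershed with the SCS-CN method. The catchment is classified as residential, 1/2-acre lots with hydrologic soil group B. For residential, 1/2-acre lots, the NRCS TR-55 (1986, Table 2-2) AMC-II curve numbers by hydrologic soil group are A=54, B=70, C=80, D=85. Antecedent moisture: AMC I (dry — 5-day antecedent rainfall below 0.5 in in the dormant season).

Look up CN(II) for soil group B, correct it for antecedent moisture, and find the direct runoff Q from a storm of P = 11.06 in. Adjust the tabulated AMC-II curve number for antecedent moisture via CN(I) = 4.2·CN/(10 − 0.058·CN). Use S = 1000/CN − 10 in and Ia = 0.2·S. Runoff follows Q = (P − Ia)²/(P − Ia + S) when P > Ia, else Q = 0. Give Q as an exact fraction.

NRCS table: residential, 1/2-acre lots, soil group B → CN(II) = 70
Dry (AMC I): CN(I) = 4.2·70/(10 − 0.058·70) = 294/(297/50) = 4900/99 ≈ 49.495
Max retention: S = 1000/(4900/99) − 10 = 500/49 in (≈ 10.204 in)
Ia = 0.2S: 0.2·10.204 = 2.041 in (exactly 100/49)
P − Ia = 11.060 − 2.041 = 22097/2450 ≈ 9.019 in (> 0, runoff occurs)
Q: (22097/2450)² ÷ (47097/2450) = 488277409/115387650 in (≈ 4.232 in)

Q = 488277409/115387650 in ≈ 4.232 in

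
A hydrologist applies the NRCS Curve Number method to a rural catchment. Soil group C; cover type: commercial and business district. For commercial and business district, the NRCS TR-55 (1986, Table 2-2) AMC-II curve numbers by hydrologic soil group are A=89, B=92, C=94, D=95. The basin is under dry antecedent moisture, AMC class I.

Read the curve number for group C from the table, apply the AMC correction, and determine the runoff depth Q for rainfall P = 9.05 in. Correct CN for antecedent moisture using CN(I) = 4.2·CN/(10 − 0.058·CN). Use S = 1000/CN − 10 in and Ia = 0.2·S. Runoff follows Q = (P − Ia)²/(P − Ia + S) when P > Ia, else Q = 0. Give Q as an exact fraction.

NRCS table: commercial and business district, soil group C → CN(II) = 94
Adjust CN=94 to AMC I: 4.2·94/(10 − 0.058·94) → (1974/5) ÷ (1137/250) = 32900/379 ≈ 86.807
Retention S: 1000/CN − 10 with CN=86.807 → S = 500/329 ≈ 1.520 in
Initial abstraction Ia = S/5 = (500/329)/5 = 100/329 ≈ 0.304 in
Since P=9.050 > Ia=0.304: effective rainfall P−Ia = 57549/6580 in
Q = (57549/6580)²/((57549/6580) + 500/329) = (3311887401/43296400)/(67549/6580) = 3311887401/444472420 in ≈ 7.451 in

Q = 3311887401/444472420 in ≈ 7.451 in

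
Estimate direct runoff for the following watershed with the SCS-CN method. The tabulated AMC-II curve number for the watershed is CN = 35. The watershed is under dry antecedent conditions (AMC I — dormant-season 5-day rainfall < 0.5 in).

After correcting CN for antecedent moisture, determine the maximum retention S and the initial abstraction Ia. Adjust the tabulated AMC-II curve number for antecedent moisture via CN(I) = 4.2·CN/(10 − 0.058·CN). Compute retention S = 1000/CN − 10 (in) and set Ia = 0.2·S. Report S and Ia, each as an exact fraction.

Adjust CN=35 to AMC I: 4.2·35/(10 − 0.058·35) → 147 ÷ (797/100) = 14700/797 ≈ 18.444
Max retention: S = 1000/(14700/797) − 10 = 6500/147 in (≈ 44.218 in)
Ia = 0.2·(6500/147) = 1300/147 in ≈ 8.844 in

S = 6500/147 in ≈ 44.218 in; Ia = 1300/147 in ≈ 8.844 in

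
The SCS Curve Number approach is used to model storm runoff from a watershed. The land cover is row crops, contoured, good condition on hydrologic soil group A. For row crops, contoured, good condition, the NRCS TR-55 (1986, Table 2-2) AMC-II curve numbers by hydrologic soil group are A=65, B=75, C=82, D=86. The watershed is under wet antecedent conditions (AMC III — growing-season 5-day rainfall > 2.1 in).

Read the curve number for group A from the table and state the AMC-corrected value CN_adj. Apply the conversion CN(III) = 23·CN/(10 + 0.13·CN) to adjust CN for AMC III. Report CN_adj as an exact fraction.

NRCS table: row crops, contoured, good condition, soil group A → CN(II) = 65
Adjust CN=65 to AMC III: 23·65/(10 + 0.13·65) → 1495 ÷ (369/20) = 29900/369 ≈ 81.030

CN_adj = 29900/369 ≈ 81.030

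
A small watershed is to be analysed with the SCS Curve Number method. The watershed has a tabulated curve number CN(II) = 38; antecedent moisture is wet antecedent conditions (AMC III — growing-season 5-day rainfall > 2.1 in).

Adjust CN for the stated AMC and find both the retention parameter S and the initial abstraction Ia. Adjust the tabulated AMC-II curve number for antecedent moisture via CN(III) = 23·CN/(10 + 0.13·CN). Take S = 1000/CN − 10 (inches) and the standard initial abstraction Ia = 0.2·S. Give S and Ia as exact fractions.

S = 3100/437 in ≈ 7.094 in; Ia = 620/437 in ≈ 1.419 in

Wet (AMC III): CN(III) = 23·38/(10 + 0.13·38) = 874/(747/50) = 43700/747 ≈ 58.501
S = 1000/(43700/747) − 10 = 3100/437 in ≈ 7.094 in
Ia = 0.2·(3100/437) = 620/437 in ≈ 1.419 in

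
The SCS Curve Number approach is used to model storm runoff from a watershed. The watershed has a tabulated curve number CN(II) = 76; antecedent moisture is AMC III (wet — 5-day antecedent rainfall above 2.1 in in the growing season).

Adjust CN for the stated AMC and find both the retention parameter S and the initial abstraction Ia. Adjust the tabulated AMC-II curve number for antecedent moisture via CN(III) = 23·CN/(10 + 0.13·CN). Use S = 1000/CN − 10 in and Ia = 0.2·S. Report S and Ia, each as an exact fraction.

S = 600/437 in ≈ 1.373 in; Ia = 120/437 in ≈ 0.275 in

Wet (AMC III): CN(III) = 23·76/(10 + 0.13·76) = 1748/(497/25) = 43700/497 ≈ 87.928
S = 1000/(43700/497) − 10 = 600/437 in ≈ 1.373 in
Initial abstraction Ia = S/5 = (600/437)/5 = 120/437 ≈ 0.275 in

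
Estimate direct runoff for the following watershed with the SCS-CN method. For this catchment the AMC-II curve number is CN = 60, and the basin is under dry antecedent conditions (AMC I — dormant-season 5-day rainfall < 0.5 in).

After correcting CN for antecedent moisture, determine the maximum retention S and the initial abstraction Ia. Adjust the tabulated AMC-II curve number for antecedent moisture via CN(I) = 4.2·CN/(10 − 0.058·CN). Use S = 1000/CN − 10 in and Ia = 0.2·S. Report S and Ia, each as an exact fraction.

S = 1000/63 in ≈ 15.873 in; Ia = 200/63 in ≈ 3.175 in

Adjust CN=60 to AMC I: 4.2·60/(10 − 0.058·60) → 252 ÷ (163/25) = 6300/163 ≈ 38.650
Retention S: 1000/CN − 10 with CN=38.650 → S = 1000/63 ≈ 15.873 in
Ia = 0.2S: 0.2·15.873 = 3.175 in (exactly 200/63)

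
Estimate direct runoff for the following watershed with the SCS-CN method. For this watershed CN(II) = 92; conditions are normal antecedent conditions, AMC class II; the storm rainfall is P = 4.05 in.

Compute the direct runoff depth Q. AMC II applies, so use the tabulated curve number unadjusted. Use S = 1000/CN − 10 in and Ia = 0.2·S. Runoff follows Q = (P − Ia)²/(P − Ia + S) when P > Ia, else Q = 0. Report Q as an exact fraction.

CN(II) = 92; AMC II needs no correction.
Retention S: 1000/CN − 10 with CN=92.000 → S = 20/23 ≈ 0.870 in
Initial abstraction Ia = S/5 = (20/23)/5 = 4/23 ≈ 0.174 in
Excess rainfall: 4.050 − 0.174 = 3.876 in; P > Ia so Q > 0
Q: (1783/460)² ÷ (2183/460) = 3179089/1004180 in (≈ 3.166 in)

Q = 3179089/1004180 in ≈ 3.166 in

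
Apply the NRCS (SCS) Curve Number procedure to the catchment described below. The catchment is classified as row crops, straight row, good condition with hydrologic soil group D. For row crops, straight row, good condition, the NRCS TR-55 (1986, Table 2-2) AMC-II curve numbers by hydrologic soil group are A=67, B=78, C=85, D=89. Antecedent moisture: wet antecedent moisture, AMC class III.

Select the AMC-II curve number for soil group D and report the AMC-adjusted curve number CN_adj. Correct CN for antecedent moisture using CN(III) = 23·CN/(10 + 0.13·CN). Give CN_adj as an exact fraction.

NRCS table: row crops, straight row, good condition, soil group D → CN(II) = 89
CN(III) from CN(II)=89: (23·89)/(10 + 0.13·89) = 204700/2157 ≈ 94.900

CN_adj = 204700/2157 ≈ 94.900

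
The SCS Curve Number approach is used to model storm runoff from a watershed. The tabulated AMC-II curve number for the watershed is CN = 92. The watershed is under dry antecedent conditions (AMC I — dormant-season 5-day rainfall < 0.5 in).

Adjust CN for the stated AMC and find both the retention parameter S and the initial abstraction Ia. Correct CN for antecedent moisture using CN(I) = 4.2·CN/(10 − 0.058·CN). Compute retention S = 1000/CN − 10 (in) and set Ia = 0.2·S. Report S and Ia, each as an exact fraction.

Dry (AMC I): CN(I) = 4.2·92/(10 − 0.058·92) = (1932/5)/(583/125) = 48300/583 ≈ 82.847
Retention S: 1000/CN − 10 with CN=82.847 → S = 1000/483 ≈ 2.070 in
Ia = 0.2S: 0.2·2.070 = 0.414 in (exactly 200/483)

S = 1000/483 in ≈ 2.070 in; Ia = 200/483 in ≈ 0.414 in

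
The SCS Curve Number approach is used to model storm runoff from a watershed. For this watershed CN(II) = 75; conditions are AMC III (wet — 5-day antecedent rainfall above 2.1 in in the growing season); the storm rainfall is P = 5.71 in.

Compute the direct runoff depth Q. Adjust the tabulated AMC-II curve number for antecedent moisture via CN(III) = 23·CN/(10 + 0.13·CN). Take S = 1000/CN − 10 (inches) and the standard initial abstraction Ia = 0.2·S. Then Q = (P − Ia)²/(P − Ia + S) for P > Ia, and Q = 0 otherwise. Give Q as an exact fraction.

Q = 1398685201/327053100 in ≈ 4.277 in

CN(III) from CN(II)=75: (23·75)/(10 + 0.13·75) = 6900/79 ≈ 87.342
S = 1000/(6900/79) − 10 = 100/69 in ≈ 1.449 in
Initial abstraction Ia = S/5 = (100/69)/5 = 20/69 ≈ 0.290 in
P − Ia = 5.710 − 0.290 = 37399/6900 ≈ 5.420 in (> 0, runoff occurs)
Q = (37399/6900)²/((37399/6900) + 100/69) = (1398685201/47610000)/(47399/6900) = 1398685201/327053100 in ≈ 4.277 in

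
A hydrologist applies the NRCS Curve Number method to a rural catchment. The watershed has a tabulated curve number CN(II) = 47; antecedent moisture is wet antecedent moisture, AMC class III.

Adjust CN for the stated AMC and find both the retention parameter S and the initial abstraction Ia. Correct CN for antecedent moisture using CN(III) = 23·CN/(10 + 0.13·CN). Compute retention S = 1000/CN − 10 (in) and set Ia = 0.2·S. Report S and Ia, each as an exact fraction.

Wet (AMC III): CN(III) = 23·47/(10 + 0.13·47) = 1081/(1611/100) = 108100/1611 ≈ 67.101
Max retention: S = 1000/(108100/1611) − 10 = 5300/1081 in (≈ 4.903 in)
Initial abstraction Ia = S/5 = (5300/1081)/5 = 1060/1081 ≈ 0.981 in

S = 5300/1081 in ≈ 4.903 in; Ia = 1060/1081 in ≈ 0.981 in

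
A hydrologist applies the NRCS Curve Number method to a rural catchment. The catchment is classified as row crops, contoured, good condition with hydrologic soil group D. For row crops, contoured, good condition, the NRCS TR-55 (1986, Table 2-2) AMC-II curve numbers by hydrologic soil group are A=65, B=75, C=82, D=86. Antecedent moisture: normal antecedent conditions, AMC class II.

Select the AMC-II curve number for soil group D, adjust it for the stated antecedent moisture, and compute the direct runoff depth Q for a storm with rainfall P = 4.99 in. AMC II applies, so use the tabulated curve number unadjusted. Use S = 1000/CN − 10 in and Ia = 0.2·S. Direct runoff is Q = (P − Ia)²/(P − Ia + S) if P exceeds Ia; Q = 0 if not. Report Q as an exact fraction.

NRCS table: row crops, contoured, good condition, soil group D → CN(II) = 86
CN(II) = 86; AMC II needs no correction.
Retention S: 1000/CN − 10 with CN=86.000 → S = 70/43 ≈ 1.628 in
Initial abstraction Ia = S/5 = (70/43)/5 = 14/43 ≈ 0.326 in
Excess rainfall: 4.990 − 0.326 = 4.664 in; P > Ia so Q > 0
Q = (20057/4300)²/((20057/4300) + 70/43) = (402283249/18490000)/(27057/4300) = 402283249/116345100 in ≈ 3.458 in

Q = 402283249/116345100 in ≈ 3.458 in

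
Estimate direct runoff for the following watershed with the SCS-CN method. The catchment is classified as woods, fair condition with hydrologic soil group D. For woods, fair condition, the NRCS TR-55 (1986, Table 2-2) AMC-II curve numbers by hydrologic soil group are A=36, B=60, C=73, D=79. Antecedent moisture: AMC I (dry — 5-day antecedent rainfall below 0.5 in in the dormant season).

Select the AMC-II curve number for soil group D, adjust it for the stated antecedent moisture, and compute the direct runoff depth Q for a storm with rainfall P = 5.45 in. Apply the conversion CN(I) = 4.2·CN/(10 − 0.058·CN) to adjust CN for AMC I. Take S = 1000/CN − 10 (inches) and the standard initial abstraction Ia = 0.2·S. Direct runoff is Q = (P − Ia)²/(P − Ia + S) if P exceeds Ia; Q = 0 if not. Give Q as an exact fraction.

NRCS table: woods, fair condition, soil group D → CN(II) = 79
Adjust CN=79 to AMC I: 4.2·79/(10 − 0.058·79) → (1659/5) ÷ (2709/500) = 7900/129 ≈ 61.240
Max retention: S = 1000/(7900/129) − 10 = 500/79 in (≈ 6.329 in)
Initial abstraction Ia = S/5 = (500/79)/5 = 100/79 ≈ 1.266 in
Since P=5.450 > Ia=1.266: effective rainfall P−Ia = 6611/1580 in
Q: (6611/1580)² ÷ (16611/1580) = 43705321/26245380 in (≈ 1.665 in)

Q = 43705321/26245380 in ≈ 1.665 in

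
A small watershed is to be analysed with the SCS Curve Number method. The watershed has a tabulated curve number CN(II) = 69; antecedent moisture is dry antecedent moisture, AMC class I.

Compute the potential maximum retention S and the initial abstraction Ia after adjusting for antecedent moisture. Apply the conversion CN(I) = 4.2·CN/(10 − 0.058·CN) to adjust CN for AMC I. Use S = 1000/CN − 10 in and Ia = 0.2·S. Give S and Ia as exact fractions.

S = 15500/1449 in ≈ 10.697 in; Ia = 3100/1449 in ≈ 2.139 in

Dry (AMC I): CN(I) = 4.2·69/(10 − 0.058·69) = (1449/5)/(2999/500) = 144900/2999 ≈ 48.316
Max retention: S = 1000/(144900/2999) − 10 = 15500/1449 in (≈ 10.697 in)
Ia = 0.2S: 0.2·10.697 = 2.139 in (exactly 3100/1449)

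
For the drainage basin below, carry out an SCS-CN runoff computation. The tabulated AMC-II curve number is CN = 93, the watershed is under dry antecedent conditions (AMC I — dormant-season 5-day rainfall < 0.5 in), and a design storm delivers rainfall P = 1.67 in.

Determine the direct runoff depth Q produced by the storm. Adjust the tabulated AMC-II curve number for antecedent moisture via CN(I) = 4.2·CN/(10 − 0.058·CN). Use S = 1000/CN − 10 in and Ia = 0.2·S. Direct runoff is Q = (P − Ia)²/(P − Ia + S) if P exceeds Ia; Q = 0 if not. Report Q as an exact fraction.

Adjust CN=93 to AMC I: 4.2·93/(10 − 0.058·93) → (1953/5) ÷ (2303/500) = 27900/329 ≈ 84.802
S = 1000/(27900/329) − 10 = 500/279 in ≈ 1.792 in
Initial abstraction Ia = S/5 = (500/279)/5 = 100/279 ≈ 0.358 in
Excess rainfall: 1.670 − 0.358 = 1.312 in; P > Ia so Q > 0
Q = (36593/27900)²/((36593/27900) + 500/279) = (1339047649/778410000)/(86593/27900) = 1339047649/2415944700 in ≈ 0.554 in

Q = 1339047649/2415944700 in ≈ 0.554 in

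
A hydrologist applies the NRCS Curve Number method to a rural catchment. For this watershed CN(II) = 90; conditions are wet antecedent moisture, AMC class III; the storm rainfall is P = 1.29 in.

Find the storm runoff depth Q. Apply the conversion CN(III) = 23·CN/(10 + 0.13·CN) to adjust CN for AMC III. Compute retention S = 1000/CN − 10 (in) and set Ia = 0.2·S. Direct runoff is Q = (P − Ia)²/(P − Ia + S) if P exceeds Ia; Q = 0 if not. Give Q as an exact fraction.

Wet (AMC III): CN(III) = 23·90/(10 + 0.13·90) = 2070/(217/10) = 20700/217 ≈ 95.392
Retention S: 1000/CN − 10 with CN=95.392 → S = 100/207 ≈ 0.483 in
Initial abstraction Ia = S/5 = (100/207)/5 = 20/207 ≈ 0.097 in
P − Ia = 1.290 − 0.097 = 24703/20700 ≈ 1.193 in (> 0, runoff occurs)
Q: (24703/20700)² ÷ (34703/20700) = 610238209/718352100 in (≈ 0.849 in)

Q = 610238209/718352100 in ≈ 0.849 in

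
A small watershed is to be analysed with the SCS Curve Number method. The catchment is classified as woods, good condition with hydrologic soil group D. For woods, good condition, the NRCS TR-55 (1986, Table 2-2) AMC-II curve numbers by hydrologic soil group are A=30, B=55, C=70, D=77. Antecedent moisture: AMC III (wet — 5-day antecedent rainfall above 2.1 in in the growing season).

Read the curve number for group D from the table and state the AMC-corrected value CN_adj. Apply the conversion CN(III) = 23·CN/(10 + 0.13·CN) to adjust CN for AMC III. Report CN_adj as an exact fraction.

CN_adj = 7700/87 ≈ 88.506

NRCS table: woods, good condition, soil group D → CN(II) = 77
Adjust CN=77 to AMC III: 23·77/(10 + 0.13·77) → 1771 ÷ (2001/100) = 7700/87 ≈ 88.506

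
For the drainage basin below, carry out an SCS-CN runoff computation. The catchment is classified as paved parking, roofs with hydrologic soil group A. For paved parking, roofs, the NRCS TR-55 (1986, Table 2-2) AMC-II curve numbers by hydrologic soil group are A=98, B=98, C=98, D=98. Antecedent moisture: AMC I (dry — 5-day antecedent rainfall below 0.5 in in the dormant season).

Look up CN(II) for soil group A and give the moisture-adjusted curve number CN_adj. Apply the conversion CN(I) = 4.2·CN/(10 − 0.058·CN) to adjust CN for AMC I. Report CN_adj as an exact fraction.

NRCS table: paved parking, roofs, soil group A → CN(II) = 98
CN(I) from CN(II)=98: (4.2·98)/(10 − 0.058·98) = 102900/1079 ≈ 95.366

CN_adj = 102900/1079 ≈ 95.366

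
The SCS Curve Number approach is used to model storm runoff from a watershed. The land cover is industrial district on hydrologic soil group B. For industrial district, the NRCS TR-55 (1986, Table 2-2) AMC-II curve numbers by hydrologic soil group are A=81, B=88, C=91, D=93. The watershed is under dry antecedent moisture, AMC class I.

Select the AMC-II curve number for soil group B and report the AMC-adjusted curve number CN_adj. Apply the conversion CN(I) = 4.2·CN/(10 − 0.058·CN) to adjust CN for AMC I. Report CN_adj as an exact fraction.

CN_adj = 3850/51 ≈ 75.490

NRCS table: industrial district, soil group B → CN(II) = 88
Dry (AMC I): CN(I) = 4.2·88/(10 − 0.058·88) = (1848/5)/(612/125) = 3850/51 ≈ 75.490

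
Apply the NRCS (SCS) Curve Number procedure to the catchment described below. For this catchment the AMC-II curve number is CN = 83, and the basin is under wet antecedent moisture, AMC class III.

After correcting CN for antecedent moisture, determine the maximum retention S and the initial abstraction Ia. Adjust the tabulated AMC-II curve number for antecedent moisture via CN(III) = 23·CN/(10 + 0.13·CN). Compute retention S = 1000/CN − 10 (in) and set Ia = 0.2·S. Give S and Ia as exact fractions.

S = 1700/1909 in ≈ 0.891 in; Ia = 340/1909 in ≈ 0.178 in

CN(III) from CN(II)=83: (23·83)/(10 + 0.13·83) = 190900/2079 ≈ 91.823
S = 1000/(190900/2079) − 10 = 1700/1909 in ≈ 0.891 in
Initial abstraction Ia = S/5 = (1700/1909)/5 = 340/1909 ≈ 0.178 in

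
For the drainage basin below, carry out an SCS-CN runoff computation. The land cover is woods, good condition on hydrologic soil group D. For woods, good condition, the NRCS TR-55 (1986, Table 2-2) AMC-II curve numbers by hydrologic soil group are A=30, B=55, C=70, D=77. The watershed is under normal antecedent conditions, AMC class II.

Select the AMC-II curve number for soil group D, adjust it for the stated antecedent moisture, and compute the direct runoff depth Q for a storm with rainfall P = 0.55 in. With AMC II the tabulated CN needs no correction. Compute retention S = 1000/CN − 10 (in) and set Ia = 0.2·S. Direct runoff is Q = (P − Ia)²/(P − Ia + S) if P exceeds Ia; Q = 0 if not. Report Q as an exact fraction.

Q = 0 in ≈ 0.000 in

NRCS table: woods, good condition, soil group D → CN(II) = 77
CN(II) = 77; AMC II needs no correction.
S = 1000/77 − 10 = 230/77 in ≈ 2.987 in
Initial abstraction Ia = S/5 = (230/77)/5 = 46/77 ≈ 0.597 in
P = 0.550 ≤ Ia = 0.597 in: entire storm abstracted, Q = 0.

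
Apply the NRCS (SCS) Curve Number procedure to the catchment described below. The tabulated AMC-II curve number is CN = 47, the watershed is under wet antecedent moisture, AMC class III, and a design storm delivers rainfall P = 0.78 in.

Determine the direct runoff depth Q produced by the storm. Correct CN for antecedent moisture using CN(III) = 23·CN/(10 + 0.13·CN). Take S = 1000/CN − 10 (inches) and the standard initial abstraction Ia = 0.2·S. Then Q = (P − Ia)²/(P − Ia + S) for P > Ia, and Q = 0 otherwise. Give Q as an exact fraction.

Q = 0 in ≈ 0.000 in

Adjust CN=47 to AMC III: 23·47/(10 + 0.13·47) → 1081 ÷ (1611/100) = 108100/1611 ≈ 67.101
Retention S: 1000/CN − 10 with CN=67.101 → S = 5300/1081 ≈ 4.903 in
Ia = 0.2S: 0.2·4.903 = 0.981 in (exactly 1060/1081)
P = 0.780 ≤ Ia = 0.981 in: entire storm abstracted, Q = 0.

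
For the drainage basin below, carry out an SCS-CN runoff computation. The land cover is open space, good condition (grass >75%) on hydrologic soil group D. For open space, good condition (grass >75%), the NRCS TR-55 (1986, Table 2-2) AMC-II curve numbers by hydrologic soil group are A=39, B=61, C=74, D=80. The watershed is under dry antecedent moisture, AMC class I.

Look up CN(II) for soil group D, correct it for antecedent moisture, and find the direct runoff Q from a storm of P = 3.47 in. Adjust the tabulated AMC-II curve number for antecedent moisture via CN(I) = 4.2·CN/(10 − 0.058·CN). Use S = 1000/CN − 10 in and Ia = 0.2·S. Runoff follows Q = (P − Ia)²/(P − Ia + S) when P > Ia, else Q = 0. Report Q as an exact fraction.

NRCS table: open space, good condition (grass >75%), soil group D → CN(II) = 80
Adjust CN=80 to AMC I: 4.2·80/(10 − 0.058·80) → 336 ÷ (134/25) = 4200/67 ≈ 62.687
S = 1000/(4200/67) − 10 = 125/21 in ≈ 5.952 in
Ia = 0.2S: 0.2·5.952 = 1.190 in (exactly 25/21)
Excess rainfall: 3.470 − 1.190 = 2.280 in; P > Ia so Q > 0
Runoff Q = (P−Ia)²/(P−Ia+S) = (2.280)²/(2.280+5.952) = 22915369/36302700 ≈ 0.631 in

Q = 22915369/36302700 in ≈ 0.631 in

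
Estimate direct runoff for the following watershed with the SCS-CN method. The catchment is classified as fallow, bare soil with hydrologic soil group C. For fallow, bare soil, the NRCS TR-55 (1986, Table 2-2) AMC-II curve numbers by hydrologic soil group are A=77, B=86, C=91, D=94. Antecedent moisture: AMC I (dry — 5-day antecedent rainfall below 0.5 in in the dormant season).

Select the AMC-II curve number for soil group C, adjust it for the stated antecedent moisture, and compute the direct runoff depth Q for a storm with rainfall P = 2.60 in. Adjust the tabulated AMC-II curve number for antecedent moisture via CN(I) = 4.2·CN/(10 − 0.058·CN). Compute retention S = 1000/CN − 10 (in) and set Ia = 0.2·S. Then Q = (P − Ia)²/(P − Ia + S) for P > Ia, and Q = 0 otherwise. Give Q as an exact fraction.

NRCS table: fallow, bare soil, soil group C → CN(II) = 91
CN(I) from CN(II)=91: (4.2·91)/(10 − 0.058·91) = 63700/787 ≈ 80.940
S = 1000/(63700/787) − 10 = 1500/637 in ≈ 2.355 in
Ia = 0.2S: 0.2·2.355 = 0.471 in (exactly 300/637)
Excess rainfall: 2.600 − 0.471 = 2.129 in; P > Ia so Q > 0
Runoff Q = (P−Ia)²/(P−Ia+S) = (2.129)²/(2.129+2.355) = 45981961/45484985 ≈ 1.011 in

Q = 45981961/45484985 in ≈ 1.011 in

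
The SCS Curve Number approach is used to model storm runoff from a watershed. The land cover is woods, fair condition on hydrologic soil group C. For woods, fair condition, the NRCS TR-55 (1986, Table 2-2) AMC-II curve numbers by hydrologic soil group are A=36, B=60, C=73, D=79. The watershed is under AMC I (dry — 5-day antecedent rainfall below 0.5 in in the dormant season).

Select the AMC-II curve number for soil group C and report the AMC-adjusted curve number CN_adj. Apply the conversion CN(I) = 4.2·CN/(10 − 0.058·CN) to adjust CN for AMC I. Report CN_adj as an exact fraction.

CN_adj = 51100/961 ≈ 53.174

NRCS table: woods, fair condition, soil group C → CN(II) = 73
Dry (AMC I): CN(I) = 4.2·73/(10 − 0.058·73) = (1533/5)/(2883/500) = 51100/961 ≈ 53.174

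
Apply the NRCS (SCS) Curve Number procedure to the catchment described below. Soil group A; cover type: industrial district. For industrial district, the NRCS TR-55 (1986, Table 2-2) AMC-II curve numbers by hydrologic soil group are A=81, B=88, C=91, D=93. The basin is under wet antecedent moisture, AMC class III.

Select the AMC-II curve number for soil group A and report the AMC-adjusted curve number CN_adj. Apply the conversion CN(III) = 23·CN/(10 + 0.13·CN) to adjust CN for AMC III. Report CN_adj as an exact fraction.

CN_adj = 186300/2053 ≈ 90.745

NRCS table: industrial district, soil group A → CN(II) = 81
CN(III) from CN(II)=81: (23·81)/(10 + 0.13·81) = 186300/2053 ≈ 90.745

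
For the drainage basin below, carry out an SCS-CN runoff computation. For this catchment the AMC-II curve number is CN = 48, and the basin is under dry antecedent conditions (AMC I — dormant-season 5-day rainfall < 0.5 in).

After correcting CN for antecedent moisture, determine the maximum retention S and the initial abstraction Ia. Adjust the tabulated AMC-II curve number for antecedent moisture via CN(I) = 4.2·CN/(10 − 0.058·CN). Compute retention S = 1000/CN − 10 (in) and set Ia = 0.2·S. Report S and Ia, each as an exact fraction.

S = 1625/63 in ≈ 25.794 in; Ia = 325/63 in ≈ 5.159 in

CN(I) from CN(II)=48: (4.2·48)/(10 − 0.058·48) = 12600/451 ≈ 27.938
Retention S: 1000/CN − 10 with CN=27.938 → S = 1625/63 ≈ 25.794 in
Ia = 0.2S: 0.2·25.794 = 5.159 in (exactly 325/63)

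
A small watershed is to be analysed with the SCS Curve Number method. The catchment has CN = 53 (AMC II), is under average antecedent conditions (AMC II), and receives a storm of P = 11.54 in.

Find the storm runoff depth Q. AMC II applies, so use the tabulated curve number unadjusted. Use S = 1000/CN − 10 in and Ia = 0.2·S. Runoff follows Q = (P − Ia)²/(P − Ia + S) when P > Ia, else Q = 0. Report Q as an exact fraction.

CN(II) = 53; AMC II needs no correction.
Retention S: 1000/CN − 10 with CN=53.000 → S = 470/53 ≈ 8.868 in
Ia = 0.2S: 0.2·8.868 = 1.774 in (exactly 94/53)
Excess rainfall: 11.540 − 1.774 = 9.766 in; P > Ia so Q > 0
Q: (25881/2650)² ÷ (49381/2650) = 669826161/130859650 in (≈ 5.119 in)

Q = 669826161/130859650 in ≈ 5.119 in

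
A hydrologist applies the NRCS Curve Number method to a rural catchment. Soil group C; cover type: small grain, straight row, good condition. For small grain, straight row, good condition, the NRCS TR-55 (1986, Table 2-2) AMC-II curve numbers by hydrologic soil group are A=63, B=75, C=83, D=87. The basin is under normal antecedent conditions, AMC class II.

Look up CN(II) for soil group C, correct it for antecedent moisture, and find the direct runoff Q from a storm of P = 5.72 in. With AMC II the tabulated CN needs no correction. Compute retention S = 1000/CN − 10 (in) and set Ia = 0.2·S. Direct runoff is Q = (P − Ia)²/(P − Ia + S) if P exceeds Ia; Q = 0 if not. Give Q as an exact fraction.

NRCS table: small grain, straight row, good condition, soil group C → CN(II) = 83
CN(II) = 83; AMC II needs no correction.
Retention S: 1000/CN − 10 with CN=83.000 → S = 170/83 ≈ 2.048 in
Initial abstraction Ia = S/5 = (170/83)/5 = 34/83 ≈ 0.410 in
Since P=5.720 > Ia=0.410: effective rainfall P−Ia = 11019/2075 in
Q = (11019/2075)²/((11019/2075) + 170/83) = (121418361/4305625)/(15269/2075) = 121418361/31683175 in ≈ 3.832 in

Q = 121418361/31683175 in ≈ 3.832 in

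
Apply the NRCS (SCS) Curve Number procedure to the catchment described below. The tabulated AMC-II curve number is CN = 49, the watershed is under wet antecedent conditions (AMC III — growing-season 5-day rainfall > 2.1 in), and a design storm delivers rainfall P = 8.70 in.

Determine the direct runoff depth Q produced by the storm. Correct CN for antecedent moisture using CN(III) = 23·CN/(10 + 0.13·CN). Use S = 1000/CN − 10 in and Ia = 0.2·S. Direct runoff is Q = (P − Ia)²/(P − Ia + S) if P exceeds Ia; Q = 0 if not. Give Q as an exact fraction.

Wet (AMC III): CN(III) = 23·49/(10 + 0.13·49) = 1127/(1637/100) = 112700/1637 ≈ 68.845
S = 1000/(112700/1637) − 10 = 5100/1127 in ≈ 4.525 in
Ia = 0.2S: 0.2·4.525 = 0.905 in (exactly 1020/1127)
P − Ia = 8.700 − 0.905 = 87849/11270 ≈ 7.795 in (> 0, runoff occurs)
Q = (87849/11270)²/((87849/11270) + 5100/1127) = (7717446801/127012900)/(138849/11270) = 2572482267/521609410 in ≈ 4.932 in

Q = 2572482267/521609410 in ≈ 4.932 in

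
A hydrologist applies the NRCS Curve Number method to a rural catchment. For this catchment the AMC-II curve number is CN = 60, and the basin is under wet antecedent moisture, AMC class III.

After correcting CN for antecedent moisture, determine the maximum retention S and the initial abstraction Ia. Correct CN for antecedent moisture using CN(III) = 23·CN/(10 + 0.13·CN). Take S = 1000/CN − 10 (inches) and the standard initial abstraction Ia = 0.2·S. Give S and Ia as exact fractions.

CN(III) from CN(II)=60: (23·60)/(10 + 0.13·60) = 6900/89 ≈ 77.528
S = 1000/(6900/89) − 10 = 200/69 in ≈ 2.899 in
Ia = 0.2·(200/69) = 40/69 in ≈ 0.580 in

S = 200/69 in ≈ 2.899 in; Ia = 40/69 in ≈ 0.580 in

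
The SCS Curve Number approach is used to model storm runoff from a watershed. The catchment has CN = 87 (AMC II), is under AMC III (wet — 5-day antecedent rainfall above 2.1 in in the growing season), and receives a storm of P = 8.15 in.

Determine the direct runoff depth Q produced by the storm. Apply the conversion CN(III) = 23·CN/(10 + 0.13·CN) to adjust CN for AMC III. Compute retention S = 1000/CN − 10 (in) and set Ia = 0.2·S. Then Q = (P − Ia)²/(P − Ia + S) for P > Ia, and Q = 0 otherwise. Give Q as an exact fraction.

Q = 103017247369/13885459260 in ≈ 7.419 in

Wet (AMC III): CN(III) = 23·87/(10 + 0.13·87) = 2001/(2131/100) = 200100/2131 ≈ 93.900
Max retention: S = 1000/(200100/2131) − 10 = 1300/2001 in (≈ 0.650 in)
Initial abstraction Ia = S/5 = (1300/2001)/5 = 260/2001 ≈ 0.130 in
Excess rainfall: 8.150 − 0.130 = 8.020 in; P > Ia so Q > 0
Runoff Q = (P−Ia)²/(P−Ia+S) = (8.020)²/(8.020+0.650) = 103017247369/13885459260 ≈ 7.419 in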